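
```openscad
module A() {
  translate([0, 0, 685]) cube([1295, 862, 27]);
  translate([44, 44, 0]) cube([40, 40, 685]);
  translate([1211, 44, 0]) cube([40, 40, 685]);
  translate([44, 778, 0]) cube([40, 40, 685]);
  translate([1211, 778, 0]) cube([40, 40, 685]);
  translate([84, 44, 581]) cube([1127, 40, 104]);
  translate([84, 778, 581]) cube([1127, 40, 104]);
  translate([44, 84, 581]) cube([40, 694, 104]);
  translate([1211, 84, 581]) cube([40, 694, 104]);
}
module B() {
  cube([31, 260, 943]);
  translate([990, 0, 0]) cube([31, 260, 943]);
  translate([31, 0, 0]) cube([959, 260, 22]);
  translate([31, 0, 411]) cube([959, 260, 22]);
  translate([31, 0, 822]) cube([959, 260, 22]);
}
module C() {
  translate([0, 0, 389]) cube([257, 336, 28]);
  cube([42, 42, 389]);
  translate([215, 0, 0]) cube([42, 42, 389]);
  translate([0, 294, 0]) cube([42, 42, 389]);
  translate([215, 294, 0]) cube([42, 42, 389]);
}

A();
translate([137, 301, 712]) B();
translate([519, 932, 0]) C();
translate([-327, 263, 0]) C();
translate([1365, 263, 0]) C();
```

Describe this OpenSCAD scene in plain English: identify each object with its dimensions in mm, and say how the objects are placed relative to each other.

A is a table with a 1295×862 mm rectangular top, 27 mm thick, top surface at z = 712 mm, supported by four 40×40 mm square legs, each inset 44 mm from the nearest pair of top edges, running from the floor. Four apron rails, 40 mm thick and 104 mm tall, run between adjacent legs with their top edges flush with the underside of the top and their outer faces flush with the legs' outer faces.

B is an open bookshelf. Two side panels, each 31 mm thick, 260 mm deep and 943 mm tall, stand 1021 mm apart (outside-to-outside). Between them sit 3 shelves, each 22 mm thick and 260 mm deep, spanning the full gap between the sides. The bottom shelf rests on the floor (its underside at z = 0) and the clear gap between one shelf's top and the next shelf's underside is 389 mm.

C is a four-legged stool. The seat is 257×336 mm, 28 mm thick, top at z = 417 mm. It stands on four square legs, each 42×42 mm in cross-section, from z = 0 to the seat underside, each flush with a corner of the seat.

The bookshelf is on top of the table, centred. Three stools sit around the table at the +y, −x, +x sides.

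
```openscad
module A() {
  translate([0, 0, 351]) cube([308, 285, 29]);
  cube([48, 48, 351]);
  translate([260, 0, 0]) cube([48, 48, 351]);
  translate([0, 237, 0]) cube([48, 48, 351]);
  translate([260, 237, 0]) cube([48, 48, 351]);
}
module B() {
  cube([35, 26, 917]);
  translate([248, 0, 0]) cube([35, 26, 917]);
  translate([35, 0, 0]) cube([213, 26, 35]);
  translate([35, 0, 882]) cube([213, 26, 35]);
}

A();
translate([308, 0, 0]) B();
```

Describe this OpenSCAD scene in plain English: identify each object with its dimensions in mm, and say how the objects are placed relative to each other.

A is a simple wooden stool: a rectangular seat 308 mm (x) by 285 mm (y), 29 mm thick, top face at z = 380 mm, on four square legs, each 48×48 mm in cross-section. The legs rest on z = 0, each flush with a corner of the seat.

B is a picture frame with a 213×847 mm rectangular opening (x by z) and a uniform 35 mm border on every side. Frame depth is 26 mm along y. It is built from two vertical stiles running the full outside height and two horizontal rails spanning the gap between the stiles.

The picture frame is against the stool's +x side, with their −y faces flush.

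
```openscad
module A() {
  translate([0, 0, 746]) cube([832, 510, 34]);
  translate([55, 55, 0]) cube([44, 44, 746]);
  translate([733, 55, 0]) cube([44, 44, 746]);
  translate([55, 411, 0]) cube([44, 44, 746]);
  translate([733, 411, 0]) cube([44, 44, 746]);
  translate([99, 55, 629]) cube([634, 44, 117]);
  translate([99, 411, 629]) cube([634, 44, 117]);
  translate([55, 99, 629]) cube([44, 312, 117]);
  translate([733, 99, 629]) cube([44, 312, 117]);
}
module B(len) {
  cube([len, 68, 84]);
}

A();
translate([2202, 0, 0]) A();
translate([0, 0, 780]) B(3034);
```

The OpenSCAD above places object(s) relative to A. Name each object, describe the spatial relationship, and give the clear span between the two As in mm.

Second table starts at x = 2202; first ends at x = 832; clear span = 2202 − 832 = 1370 mm.

A is a table. B is a beam. A beam spans the tops of two tables. The clear span between the two tables is 1370 mm.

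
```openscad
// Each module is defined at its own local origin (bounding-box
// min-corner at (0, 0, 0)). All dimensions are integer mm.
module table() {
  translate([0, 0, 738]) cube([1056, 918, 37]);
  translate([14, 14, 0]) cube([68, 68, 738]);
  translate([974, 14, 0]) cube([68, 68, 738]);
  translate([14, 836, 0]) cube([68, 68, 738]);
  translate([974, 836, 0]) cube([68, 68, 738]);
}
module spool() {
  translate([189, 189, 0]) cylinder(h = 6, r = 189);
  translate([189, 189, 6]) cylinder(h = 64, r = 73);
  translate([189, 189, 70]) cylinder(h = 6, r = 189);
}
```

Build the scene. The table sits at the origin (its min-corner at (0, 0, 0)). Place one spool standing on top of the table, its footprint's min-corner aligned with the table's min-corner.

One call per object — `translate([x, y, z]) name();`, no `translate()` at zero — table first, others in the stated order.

table();
translate([0, 0, 775]) spool();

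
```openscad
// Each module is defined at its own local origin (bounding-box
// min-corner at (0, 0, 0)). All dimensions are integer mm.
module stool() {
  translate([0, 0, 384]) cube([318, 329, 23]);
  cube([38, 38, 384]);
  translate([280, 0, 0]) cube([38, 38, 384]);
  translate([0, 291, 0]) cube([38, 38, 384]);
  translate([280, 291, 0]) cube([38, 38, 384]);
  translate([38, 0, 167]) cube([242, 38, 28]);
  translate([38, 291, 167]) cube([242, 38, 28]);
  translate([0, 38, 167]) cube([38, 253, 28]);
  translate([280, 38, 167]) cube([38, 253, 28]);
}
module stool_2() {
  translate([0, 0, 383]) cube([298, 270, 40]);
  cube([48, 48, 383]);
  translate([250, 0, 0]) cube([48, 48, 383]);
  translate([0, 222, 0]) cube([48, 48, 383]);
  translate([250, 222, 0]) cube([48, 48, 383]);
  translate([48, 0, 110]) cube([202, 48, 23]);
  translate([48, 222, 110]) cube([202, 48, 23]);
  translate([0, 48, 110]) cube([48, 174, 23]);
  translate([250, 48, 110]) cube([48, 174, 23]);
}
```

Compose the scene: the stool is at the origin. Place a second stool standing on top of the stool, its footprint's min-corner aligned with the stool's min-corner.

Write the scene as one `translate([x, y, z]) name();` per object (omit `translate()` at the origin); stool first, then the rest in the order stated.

stool();
translate([0, 0, 407]) stool_2();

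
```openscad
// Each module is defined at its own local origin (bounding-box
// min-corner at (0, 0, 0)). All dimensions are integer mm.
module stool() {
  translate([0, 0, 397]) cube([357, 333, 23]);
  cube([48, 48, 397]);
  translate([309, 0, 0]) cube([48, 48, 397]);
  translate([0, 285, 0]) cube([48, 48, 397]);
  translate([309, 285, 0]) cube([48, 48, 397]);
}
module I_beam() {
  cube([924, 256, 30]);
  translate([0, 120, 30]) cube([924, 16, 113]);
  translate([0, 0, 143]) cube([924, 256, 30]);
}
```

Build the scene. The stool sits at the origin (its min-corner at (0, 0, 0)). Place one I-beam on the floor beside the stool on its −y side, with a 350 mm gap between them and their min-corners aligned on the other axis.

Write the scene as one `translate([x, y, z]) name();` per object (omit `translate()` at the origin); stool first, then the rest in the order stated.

stool();
translate([0, -606, 0]) I_beam();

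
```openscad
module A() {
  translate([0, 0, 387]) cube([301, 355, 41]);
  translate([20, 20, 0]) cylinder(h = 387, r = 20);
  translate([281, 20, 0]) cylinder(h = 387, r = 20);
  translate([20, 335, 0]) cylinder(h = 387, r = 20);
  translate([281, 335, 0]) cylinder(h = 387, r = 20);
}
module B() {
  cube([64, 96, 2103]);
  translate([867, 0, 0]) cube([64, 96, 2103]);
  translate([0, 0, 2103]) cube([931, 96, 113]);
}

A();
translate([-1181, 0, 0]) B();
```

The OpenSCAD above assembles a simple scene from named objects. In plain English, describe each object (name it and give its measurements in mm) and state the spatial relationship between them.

A is a four-legged stool. The seat is 301×355 mm, 41 mm thick, top at z = 428 mm. It stands on four round legs, each 40 mm in diameter, from z = 0 to the seat underside, each leg's axis is inset half a diameter from the nearest pair of seat edges (so the leg's bounding box is flush with the corner).

B is a door frame. The clear opening is 803 mm wide and 2103 mm high. Two 64 mm wide jambs, 96 mm deep, stand either side of the opening from the floor to the top of the opening. A 113 mm thick head sits across the top of both jambs, spanning the full outside width of the frame.

The door frame is on the floor beside the stool on its −x side.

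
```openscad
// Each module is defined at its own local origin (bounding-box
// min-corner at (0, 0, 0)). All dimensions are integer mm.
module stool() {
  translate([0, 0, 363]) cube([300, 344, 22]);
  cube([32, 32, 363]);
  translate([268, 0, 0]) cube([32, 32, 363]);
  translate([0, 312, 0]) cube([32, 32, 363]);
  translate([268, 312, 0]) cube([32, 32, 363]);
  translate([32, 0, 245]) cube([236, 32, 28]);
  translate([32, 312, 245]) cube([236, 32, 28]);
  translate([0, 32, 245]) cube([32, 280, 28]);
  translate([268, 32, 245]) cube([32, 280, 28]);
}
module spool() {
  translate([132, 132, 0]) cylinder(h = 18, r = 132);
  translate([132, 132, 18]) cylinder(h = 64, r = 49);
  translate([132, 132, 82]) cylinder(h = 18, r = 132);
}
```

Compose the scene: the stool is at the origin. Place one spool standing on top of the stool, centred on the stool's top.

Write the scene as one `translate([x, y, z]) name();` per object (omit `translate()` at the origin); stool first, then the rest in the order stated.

stool();
translate([18, 40, 385]) spool();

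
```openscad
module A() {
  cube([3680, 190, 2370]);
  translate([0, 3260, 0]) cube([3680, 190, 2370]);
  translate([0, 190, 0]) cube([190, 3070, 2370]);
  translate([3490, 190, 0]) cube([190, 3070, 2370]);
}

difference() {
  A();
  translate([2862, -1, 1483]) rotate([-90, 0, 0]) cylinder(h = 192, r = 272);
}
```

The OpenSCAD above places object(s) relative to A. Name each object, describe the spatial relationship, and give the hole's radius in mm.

The subtracted cylinder has r = 272 mm.

A is a house frame. The house frame has a circular hole through its front wall. The hole's radius is 272 mm.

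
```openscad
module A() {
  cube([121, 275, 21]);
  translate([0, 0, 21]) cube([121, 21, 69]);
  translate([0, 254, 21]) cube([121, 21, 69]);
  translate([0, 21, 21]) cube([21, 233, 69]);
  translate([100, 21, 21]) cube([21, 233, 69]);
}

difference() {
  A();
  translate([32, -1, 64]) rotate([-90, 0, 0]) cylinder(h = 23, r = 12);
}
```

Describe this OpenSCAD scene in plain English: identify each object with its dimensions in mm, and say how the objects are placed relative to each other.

A is an open-topped rectangular box: outside dimensions 121×275×90 mm, with a uniform wall and base thickness of 21 mm. The base is a full 121×275 slab on the floor; four walls sit on top of the base. The front and back walls (the −y and +y sides) span the full width; the two side walls fit between them.

The open box has a circular hole of radius 12 mm through its front wall, centred at (x = 32, z = 64).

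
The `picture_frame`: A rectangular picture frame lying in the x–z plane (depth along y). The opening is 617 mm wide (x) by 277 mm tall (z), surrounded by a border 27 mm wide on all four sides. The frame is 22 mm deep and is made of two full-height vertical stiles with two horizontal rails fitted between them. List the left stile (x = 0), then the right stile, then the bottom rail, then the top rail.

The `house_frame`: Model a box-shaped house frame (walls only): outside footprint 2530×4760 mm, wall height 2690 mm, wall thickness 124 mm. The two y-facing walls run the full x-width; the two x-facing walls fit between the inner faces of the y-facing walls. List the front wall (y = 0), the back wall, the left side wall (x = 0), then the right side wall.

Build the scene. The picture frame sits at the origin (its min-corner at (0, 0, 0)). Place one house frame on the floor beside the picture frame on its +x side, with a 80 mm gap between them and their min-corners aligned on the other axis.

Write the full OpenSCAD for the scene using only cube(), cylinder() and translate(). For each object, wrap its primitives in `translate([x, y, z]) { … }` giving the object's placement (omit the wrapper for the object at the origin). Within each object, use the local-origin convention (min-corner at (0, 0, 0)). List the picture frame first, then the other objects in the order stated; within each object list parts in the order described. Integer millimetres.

cube([27, 22, 331]);
translate([644, 0, 0]) cube([27, 22, 331]);
translate([27, 0, 0]) cube([617, 22, 27]);
translate([27, 0, 304]) cube([617, 22, 27]);
translate([751, 0, 0]) {
  cube([2530, 124, 2690]);
  translate([0, 4636, 0]) cube([2530, 124, 2690]);
  translate([0, 124, 0]) cube([124, 4512, 2690]);
  translate([2406, 124, 0]) cube([124, 4512, 2690]);
}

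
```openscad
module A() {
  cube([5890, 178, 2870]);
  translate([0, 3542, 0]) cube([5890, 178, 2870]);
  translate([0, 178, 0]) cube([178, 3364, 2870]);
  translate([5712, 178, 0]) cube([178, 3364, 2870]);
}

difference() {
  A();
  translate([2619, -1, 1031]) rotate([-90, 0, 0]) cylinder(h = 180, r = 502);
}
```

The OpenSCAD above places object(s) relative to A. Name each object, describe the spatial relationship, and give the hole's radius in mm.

The subtracted cylinder has r = 502 mm.

A is a house frame. The house frame has a circular hole through its front wall. The hole's radius is 502 mm.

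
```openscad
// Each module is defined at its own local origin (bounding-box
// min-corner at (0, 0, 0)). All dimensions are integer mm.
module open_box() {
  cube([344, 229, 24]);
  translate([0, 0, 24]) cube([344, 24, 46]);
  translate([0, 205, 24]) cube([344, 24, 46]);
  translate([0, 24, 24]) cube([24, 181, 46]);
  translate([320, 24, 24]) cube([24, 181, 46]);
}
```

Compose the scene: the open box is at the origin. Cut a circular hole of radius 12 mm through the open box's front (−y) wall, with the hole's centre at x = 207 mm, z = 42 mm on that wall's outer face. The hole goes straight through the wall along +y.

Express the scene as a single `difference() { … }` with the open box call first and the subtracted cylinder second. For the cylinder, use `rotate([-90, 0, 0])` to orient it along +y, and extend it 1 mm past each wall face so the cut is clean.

difference() {
  open_box();
  translate([207, -1, 42]) rotate([-90, 0, 0]) cylinder(h = 26, r = 12);
}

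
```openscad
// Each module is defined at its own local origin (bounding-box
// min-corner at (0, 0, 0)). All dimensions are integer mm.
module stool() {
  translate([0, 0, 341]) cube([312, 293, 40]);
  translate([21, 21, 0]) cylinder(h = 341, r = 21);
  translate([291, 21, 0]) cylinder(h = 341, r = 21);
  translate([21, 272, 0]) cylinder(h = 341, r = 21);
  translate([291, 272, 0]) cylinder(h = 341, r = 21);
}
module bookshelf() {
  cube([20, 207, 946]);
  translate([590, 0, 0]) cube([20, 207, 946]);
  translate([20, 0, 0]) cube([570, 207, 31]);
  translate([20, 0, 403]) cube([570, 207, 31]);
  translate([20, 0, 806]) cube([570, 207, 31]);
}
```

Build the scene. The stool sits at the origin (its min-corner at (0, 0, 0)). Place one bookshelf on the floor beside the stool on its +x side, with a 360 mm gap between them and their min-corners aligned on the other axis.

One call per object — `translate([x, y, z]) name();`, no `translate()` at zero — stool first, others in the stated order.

stool();
translate([672, 0, 0]) bookshelf();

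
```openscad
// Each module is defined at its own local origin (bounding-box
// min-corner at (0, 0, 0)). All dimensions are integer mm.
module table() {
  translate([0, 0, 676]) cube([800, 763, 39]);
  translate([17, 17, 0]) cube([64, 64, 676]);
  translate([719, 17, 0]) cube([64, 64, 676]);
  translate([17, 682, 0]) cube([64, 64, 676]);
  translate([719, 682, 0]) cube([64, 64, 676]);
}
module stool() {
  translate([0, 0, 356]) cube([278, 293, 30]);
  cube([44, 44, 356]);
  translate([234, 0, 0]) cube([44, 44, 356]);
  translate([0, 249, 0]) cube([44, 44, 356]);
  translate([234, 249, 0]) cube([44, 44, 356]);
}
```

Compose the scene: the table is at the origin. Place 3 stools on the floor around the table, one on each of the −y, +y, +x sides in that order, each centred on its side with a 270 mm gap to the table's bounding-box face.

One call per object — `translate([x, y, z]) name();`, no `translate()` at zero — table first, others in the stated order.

table();
translate([261, -563, 0]) stool();
translate([261, 1033, 0]) stool();
translate([1070, 235, 0]) stool();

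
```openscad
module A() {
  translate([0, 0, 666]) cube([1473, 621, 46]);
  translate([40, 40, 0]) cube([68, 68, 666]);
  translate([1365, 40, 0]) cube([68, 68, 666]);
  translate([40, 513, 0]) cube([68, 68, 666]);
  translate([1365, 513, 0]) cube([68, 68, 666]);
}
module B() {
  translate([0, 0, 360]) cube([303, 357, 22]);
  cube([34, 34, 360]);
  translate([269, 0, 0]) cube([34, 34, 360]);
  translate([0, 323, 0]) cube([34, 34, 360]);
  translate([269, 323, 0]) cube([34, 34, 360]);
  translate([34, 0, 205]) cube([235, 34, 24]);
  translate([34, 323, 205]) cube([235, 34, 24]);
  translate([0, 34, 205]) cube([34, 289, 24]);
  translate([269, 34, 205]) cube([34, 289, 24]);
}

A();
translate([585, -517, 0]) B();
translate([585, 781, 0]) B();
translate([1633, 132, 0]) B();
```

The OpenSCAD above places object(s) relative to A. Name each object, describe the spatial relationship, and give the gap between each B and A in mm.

A is a table. B is a stool. Three stools sit around the table at the −y, +y, +x sides. The gap between each stool and the table is 160 mm.

Each stool's nearest face is 160 mm from the table's bounding box.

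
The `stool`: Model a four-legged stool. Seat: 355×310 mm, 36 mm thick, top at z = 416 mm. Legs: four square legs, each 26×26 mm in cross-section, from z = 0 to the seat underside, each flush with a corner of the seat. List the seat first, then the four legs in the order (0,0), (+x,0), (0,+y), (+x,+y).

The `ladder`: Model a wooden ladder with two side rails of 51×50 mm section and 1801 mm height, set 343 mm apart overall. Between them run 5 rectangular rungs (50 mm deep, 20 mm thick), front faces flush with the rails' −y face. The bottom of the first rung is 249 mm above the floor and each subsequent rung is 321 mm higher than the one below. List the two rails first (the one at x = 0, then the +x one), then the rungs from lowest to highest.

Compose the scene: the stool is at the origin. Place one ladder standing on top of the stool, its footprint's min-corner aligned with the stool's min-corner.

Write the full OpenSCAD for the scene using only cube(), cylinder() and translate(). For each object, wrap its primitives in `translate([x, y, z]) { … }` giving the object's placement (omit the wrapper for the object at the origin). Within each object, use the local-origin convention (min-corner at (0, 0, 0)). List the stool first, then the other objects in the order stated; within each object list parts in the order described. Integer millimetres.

translate([0, 0, 380]) cube([355, 310, 36]);
cube([26, 26, 380]);
translate([329, 0, 0]) cube([26, 26, 380]);
translate([0, 284, 0]) cube([26, 26, 380]);
translate([329, 284, 0]) cube([26, 26, 380]);
translate([0, 0, 416]) {
  cube([51, 50, 1801]);
  translate([292, 0, 0]) cube([51, 50, 1801]);
  translate([51, 0, 249]) cube([241, 50, 20]);
  translate([51, 0, 570]) cube([241, 50, 20]);
  translate([51, 0, 891]) cube([241, 50, 20]);
  translate([51, 0, 1212]) cube([241, 50, 20]);
  translate([51, 0, 1533]) cube([241, 50, 20]);
}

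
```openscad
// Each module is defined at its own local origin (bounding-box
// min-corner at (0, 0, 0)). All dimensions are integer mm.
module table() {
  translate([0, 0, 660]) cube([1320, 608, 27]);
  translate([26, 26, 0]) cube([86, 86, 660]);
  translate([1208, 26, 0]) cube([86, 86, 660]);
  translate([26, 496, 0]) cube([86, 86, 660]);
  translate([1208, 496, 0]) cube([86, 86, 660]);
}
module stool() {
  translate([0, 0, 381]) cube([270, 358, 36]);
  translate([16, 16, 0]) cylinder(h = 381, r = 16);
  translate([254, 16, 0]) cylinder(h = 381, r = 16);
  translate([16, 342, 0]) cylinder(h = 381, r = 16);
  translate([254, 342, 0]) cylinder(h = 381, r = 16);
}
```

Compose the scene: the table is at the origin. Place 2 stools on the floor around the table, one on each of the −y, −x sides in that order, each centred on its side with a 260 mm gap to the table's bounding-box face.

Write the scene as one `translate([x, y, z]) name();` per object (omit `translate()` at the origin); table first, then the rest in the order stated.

table();
translate([525, -618, 0]) stool();
translate([-530, 125, 0]) stool();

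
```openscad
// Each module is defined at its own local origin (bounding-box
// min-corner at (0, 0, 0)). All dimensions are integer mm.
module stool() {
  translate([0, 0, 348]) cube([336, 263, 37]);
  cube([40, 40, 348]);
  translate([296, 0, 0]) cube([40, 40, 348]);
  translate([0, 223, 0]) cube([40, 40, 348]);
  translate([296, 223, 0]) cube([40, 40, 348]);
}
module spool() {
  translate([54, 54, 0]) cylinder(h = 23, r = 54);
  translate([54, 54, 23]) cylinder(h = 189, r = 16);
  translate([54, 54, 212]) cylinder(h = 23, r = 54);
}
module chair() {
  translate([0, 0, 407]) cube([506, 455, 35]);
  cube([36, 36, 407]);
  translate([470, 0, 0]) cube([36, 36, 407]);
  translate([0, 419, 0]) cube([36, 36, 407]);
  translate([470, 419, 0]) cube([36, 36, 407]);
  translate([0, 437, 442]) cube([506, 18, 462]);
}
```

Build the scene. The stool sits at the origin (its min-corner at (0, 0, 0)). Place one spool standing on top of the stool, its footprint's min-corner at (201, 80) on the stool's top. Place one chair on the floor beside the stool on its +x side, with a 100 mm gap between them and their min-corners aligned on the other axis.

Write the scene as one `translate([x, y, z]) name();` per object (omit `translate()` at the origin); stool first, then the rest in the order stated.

stool();
translate([201, 80, 385]) spool();
translate([436, 0, 0]) chair();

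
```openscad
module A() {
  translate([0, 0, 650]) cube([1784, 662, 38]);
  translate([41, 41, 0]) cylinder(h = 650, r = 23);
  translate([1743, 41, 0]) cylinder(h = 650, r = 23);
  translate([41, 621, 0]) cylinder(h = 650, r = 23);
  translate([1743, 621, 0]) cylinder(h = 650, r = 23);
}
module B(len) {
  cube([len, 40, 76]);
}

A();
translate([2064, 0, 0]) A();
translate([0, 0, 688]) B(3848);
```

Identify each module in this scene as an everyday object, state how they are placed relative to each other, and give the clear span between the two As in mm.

Second table starts at x = 2064; first ends at x = 1784; clear span = 2064 − 1784 = 280 mm.

A is a table. B is a beam. A beam spans the tops of two tables. The clear span between the two tables is 280 mm.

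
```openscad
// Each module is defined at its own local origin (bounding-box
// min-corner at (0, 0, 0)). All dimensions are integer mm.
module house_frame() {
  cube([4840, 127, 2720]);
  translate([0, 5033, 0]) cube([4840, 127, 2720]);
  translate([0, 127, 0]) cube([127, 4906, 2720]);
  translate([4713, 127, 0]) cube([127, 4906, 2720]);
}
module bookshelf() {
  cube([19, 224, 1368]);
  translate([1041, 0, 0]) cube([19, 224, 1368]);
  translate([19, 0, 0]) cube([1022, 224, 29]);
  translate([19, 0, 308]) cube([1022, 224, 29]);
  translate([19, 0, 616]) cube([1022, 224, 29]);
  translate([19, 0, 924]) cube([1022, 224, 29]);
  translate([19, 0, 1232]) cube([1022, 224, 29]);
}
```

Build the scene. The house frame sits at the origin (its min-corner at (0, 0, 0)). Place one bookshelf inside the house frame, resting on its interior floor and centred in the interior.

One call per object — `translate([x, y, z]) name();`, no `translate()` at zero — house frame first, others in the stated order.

house_frame();
translate([1890, 2468, 0]) bookshelf();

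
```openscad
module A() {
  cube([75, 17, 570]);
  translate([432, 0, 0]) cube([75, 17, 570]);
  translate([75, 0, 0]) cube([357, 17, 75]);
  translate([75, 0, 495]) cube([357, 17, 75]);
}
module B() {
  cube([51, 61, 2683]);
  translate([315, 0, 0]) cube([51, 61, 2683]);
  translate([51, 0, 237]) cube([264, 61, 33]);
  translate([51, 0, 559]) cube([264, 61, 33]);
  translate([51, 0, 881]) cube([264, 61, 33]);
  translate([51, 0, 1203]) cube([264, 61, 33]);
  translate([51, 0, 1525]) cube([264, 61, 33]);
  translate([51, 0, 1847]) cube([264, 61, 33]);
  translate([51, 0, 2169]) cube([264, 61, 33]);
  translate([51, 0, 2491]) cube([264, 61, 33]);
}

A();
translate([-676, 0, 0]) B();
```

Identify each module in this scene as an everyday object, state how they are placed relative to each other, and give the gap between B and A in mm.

A is a picture frame. B is a ladder. The ladder is on the floor beside the picture frame on its −x side. The gap between the ladder and the picture frame is 310 mm.

The ladder's nearest face is 310 mm from the picture frame's −x face.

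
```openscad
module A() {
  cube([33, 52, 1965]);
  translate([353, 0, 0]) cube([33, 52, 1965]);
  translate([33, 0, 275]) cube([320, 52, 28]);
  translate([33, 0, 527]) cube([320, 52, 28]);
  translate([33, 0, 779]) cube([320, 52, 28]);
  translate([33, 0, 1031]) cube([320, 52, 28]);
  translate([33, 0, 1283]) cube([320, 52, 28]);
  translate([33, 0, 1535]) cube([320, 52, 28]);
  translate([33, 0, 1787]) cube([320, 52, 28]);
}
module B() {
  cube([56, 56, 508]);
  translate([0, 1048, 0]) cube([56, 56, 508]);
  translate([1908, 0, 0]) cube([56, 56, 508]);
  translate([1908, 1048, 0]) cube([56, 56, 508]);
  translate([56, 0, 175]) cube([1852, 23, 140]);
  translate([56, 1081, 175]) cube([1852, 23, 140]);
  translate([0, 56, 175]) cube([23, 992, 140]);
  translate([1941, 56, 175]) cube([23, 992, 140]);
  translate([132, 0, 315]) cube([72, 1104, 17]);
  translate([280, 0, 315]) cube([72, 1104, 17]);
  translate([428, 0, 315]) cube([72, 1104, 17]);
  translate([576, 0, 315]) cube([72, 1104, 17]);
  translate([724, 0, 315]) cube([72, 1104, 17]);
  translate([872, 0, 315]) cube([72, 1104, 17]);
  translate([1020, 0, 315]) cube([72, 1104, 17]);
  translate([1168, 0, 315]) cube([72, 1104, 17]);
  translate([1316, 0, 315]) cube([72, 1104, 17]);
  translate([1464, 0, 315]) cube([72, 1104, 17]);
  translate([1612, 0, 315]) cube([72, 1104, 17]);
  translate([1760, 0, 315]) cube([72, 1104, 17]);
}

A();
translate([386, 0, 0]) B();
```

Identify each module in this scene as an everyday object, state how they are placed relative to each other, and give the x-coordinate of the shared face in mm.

The ladder's +x face and the bed frame's −x face are both at x = 386 mm.

A is a ladder. B is a bed frame. The bed frame is against the ladder's +x side, with their −y faces flush. The x-coordinate of the shared face is 386 mm.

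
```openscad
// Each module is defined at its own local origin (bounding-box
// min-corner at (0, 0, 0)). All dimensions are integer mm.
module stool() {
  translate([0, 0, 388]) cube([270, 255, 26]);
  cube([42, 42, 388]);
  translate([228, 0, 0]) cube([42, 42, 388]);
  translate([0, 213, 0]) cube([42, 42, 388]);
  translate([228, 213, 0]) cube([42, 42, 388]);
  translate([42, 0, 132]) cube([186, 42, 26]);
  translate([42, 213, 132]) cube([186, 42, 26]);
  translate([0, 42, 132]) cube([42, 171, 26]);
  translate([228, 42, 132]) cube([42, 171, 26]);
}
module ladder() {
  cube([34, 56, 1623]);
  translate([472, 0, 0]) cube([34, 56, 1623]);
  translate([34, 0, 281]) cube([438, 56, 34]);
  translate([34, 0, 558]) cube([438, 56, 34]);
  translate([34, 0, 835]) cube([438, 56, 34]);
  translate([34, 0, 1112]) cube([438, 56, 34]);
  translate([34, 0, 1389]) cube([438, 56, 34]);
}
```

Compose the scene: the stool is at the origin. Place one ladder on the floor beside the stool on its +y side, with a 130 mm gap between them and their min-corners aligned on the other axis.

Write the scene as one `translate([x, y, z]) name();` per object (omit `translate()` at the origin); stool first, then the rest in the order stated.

stool();
translate([0, 385, 0]) ladder();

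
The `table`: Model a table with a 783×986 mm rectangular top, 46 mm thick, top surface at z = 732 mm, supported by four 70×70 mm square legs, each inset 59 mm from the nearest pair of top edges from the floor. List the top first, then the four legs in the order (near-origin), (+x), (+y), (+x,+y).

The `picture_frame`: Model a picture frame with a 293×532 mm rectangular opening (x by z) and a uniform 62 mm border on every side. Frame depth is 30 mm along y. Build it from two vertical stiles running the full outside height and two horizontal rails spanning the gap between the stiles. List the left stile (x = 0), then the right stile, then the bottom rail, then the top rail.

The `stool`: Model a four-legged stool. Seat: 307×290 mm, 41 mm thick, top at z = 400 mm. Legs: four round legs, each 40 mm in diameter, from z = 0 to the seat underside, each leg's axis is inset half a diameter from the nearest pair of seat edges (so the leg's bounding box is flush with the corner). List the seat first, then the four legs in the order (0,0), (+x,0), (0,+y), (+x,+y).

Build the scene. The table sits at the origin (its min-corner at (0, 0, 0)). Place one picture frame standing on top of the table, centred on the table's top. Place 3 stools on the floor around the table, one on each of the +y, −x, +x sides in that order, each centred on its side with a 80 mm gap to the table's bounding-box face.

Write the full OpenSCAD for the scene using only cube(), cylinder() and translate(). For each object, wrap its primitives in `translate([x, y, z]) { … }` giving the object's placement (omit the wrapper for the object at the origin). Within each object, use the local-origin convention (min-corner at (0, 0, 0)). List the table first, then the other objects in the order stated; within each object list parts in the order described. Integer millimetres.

translate([0, 0, 686]) cube([783, 986, 46]);
translate([59, 59, 0]) cube([70, 70, 686]);
translate([654, 59, 0]) cube([70, 70, 686]);
translate([59, 857, 0]) cube([70, 70, 686]);
translate([654, 857, 0]) cube([70, 70, 686]);
translate([183, 478, 732]) {
  cube([62, 30, 656]);
  translate([355, 0, 0]) cube([62, 30, 656]);
  translate([62, 0, 0]) cube([293, 30, 62]);
  translate([62, 0, 594]) cube([293, 30, 62]);
}
translate([238, 1066, 0]) {
  translate([0, 0, 359]) cube([307, 290, 41]);
  translate([20, 20, 0]) cylinder(h = 359, r = 20);
  translate([287, 20, 0]) cylinder(h = 359, r = 20);
  translate([20, 270, 0]) cylinder(h = 359, r = 20);
  translate([287, 270, 0]) cylinder(h = 359, r = 20);
}
translate([-387, 348, 0]) {
  translate([0, 0, 359]) cube([307, 290, 41]);
  translate([20, 20, 0]) cylinder(h = 359, r = 20);
  translate([287, 20, 0]) cylinder(h = 359, r = 20);
  translate([20, 270, 0]) cylinder(h = 359, r = 20);
  translate([287, 270, 0]) cylinder(h = 359, r = 20);
}
translate([863, 348, 0]) {
  translate([0, 0, 359]) cube([307, 290, 41]);
  translate([20, 20, 0]) cylinder(h = 359, r = 20);
  translate([287, 20, 0]) cylinder(h = 359, r = 20);
  translate([20, 270, 0]) cylinder(h = 359, r = 20);
  translate([287, 270, 0]) cylinder(h = 359, r = 20);
}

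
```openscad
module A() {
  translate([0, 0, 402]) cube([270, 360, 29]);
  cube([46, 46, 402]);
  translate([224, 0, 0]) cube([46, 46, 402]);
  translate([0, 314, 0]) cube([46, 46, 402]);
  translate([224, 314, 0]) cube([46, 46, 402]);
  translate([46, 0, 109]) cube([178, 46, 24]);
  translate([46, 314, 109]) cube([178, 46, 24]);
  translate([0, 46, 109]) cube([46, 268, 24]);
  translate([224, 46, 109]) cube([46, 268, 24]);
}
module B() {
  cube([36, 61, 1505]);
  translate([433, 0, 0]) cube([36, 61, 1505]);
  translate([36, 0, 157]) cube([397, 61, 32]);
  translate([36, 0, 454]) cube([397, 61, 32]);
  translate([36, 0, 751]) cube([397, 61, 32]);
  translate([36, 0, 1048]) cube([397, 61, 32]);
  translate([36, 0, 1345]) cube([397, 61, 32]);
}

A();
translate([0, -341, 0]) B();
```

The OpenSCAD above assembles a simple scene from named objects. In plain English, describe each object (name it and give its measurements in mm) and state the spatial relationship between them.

A is a simple wooden stool: a rectangular seat 270 mm (x) by 360 mm (y), 29 mm thick, top face at z = 431 mm, on four square legs, each 46×46 mm in cross-section. The legs rest on z = 0, each flush with a corner of the seat. Four stretchers, 46 mm wide and 24 mm tall, connect adjacent legs with their undersides at z = 109 mm, each running between the inner faces of the legs it joins and aligned with the legs' outer faces on the other axis.

B is a wooden ladder with two side rails of 36×61 mm section and 1505 mm height, set 469 mm apart overall. Between them run 5 rectangular rungs (61 mm deep, 32 mm thick), front faces flush with the rails' −y face. The bottom of the first rung is 157 mm above the floor and each subsequent rung is 297 mm higher than the one below.

The ladder is on the floor beside the stool on its −y side.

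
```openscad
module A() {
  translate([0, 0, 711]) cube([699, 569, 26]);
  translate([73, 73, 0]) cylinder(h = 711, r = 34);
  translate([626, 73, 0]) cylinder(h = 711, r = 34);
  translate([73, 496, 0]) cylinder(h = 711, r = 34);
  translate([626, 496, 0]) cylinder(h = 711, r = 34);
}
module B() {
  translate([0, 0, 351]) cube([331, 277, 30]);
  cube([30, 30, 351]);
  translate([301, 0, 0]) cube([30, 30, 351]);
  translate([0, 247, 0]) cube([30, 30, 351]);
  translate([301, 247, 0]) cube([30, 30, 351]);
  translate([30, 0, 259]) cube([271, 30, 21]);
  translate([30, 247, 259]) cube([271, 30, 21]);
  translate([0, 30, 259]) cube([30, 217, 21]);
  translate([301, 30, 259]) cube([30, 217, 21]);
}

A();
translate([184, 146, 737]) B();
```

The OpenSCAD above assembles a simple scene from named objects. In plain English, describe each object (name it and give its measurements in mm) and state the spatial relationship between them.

A is a rectangular dining table. The top is 699×569×26 mm with its upper surface at z = 737 mm. It stands on four round legs of 68 mm diameter, each leg's bounding box inset 39 mm from the nearest pair of top edges, running from the floor to the underside of the top.

B is a four-legged stool. The seat is 331×277 mm, 30 mm thick, top at z = 381 mm. It stands on four square legs, each 30×30 mm in cross-section, from z = 0 to the seat underside, each flush with a corner of the seat. Four stretchers, 30 mm wide and 21 mm tall, connect adjacent legs with their undersides at z = 259 mm, each running between the inner faces of the legs it joins and aligned with the legs' outer faces on the other axis.

The stool is on top of the table, centred.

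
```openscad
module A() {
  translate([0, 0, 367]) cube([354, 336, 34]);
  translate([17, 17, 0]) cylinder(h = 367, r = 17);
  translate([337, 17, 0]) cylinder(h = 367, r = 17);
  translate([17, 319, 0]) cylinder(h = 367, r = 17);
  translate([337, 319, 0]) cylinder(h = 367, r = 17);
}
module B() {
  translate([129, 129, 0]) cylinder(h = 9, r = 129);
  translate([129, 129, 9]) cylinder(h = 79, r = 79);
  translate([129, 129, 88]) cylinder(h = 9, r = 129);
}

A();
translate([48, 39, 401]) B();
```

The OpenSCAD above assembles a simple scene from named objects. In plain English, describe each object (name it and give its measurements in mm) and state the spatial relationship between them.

A is a four-legged stool. The seat is 354×336 mm, 34 mm thick, top at z = 401 mm. It stands on four round legs, each 34 mm in diameter, from z = 0 to the seat underside, each leg's axis is inset half a diameter from the nearest pair of seat edges (so the leg's bounding box is flush with the corner).

B is a spool: two coaxial disc flanges of radius 129 mm and thickness 9 mm, joined by a core cylinder of radius 79 mm and height 79 mm. The lower flange rests on z = 0 and the three cylinders share a vertical axis.

The spool is on top of the stool, centred.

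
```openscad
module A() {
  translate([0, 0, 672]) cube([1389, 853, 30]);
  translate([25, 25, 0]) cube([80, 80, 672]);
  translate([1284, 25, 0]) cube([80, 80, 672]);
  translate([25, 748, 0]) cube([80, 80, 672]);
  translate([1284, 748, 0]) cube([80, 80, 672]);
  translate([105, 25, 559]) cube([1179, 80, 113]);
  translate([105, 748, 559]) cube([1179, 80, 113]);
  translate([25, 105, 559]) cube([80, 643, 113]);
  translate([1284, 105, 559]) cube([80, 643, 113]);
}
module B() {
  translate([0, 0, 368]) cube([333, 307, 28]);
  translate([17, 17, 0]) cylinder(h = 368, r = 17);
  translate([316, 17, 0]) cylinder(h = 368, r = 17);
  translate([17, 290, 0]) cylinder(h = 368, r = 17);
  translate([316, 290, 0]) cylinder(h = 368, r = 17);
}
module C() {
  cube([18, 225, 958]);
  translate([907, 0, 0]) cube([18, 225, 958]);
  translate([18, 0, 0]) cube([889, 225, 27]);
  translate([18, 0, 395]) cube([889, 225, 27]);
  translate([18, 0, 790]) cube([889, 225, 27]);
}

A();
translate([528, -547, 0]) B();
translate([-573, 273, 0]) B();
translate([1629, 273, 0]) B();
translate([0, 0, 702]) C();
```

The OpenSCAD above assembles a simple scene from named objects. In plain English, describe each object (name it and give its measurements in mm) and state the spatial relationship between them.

A is a rectangular dining table. The top is 1389×853×30 mm with its upper surface at z = 702 mm. It stands on four 80×80 mm square legs, each inset 25 mm from the nearest pair of top edges, running from the floor to the underside of the top. Four apron rails, 80 mm thick and 113 mm tall, run between adjacent legs with their top edges flush with the underside of the top and their outer faces flush with the legs' outer faces.

B is a simple wooden stool: a rectangular seat 333 mm (x) by 307 mm (y), 28 mm thick, top face at z = 396 mm, on four round legs, each 34 mm in diameter. The legs rest on z = 0, each leg's axis is inset half a diameter from the nearest pair of seat edges (so the leg's bounding box is flush with the corner).

C is an open bookshelf. Two side panels, each 18 mm thick, 225 mm deep and 958 mm tall, stand 925 mm apart (outside-to-outside). Between them sit 3 shelves, each 27 mm thick and 225 mm deep, spanning the full gap between the sides. The bottom shelf rests on the floor (its underside at z = 0) and the clear gap between one shelf's top and the next shelf's underside is 368 mm.

Three stools sit around the table at the −y, −x, +x sides. The bookshelf is on top of the table.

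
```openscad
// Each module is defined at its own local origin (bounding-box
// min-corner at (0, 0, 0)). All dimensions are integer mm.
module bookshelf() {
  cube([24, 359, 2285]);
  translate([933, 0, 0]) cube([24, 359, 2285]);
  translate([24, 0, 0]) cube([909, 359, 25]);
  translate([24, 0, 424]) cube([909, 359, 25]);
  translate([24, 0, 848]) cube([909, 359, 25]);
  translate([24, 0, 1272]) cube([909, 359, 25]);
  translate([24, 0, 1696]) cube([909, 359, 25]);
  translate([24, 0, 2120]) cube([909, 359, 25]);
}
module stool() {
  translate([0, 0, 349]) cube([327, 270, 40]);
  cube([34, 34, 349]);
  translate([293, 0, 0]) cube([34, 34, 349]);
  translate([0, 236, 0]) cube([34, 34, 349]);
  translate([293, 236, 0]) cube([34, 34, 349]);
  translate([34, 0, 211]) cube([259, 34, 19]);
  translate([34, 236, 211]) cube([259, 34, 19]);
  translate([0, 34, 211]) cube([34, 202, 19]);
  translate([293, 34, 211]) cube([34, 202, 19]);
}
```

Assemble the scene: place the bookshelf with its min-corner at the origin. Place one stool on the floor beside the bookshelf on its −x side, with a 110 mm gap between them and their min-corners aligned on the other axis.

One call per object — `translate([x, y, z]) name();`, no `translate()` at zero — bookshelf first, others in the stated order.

bookshelf();
translate([-437, 0, 0]) stool();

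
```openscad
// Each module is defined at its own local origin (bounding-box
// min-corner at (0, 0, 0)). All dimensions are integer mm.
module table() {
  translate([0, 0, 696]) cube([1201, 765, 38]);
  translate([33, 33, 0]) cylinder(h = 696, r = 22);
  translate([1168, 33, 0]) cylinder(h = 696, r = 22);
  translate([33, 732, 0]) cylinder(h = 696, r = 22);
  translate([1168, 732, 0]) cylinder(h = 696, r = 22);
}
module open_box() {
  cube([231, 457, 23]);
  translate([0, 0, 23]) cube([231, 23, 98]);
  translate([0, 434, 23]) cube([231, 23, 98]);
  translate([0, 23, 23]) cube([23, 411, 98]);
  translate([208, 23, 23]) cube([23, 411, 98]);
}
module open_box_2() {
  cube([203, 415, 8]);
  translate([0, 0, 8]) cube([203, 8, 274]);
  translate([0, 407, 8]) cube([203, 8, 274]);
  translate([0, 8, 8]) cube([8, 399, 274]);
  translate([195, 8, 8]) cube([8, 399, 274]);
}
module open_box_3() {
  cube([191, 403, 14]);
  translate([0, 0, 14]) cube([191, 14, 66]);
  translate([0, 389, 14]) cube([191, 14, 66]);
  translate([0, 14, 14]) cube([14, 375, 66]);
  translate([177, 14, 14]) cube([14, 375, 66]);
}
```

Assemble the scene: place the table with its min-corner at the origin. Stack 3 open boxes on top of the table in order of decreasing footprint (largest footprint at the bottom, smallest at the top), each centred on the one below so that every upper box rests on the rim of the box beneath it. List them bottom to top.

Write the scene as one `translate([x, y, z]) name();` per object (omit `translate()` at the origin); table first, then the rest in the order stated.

table();
translate([485, 154, 734]) open_box();
translate([499, 175, 855]) open_box_2();
translate([505, 181, 1137]) open_box_3();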